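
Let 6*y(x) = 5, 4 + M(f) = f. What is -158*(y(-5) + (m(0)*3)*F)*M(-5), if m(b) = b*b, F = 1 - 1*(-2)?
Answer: 1185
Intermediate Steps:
M(f) = -4 + f
F = 3 (F = 1 + 2 = 3)
y(x) = ⅚ (y(x) = (⅙)*5 = ⅚)
m(b) = b²
-158*(y(-5) + (m(0)*3)*F)*M(-5) = -158*(⅚ + (0²*3)*3)*(-4 - 5) = -158*(⅚ + (0*3)*3)*(-9) = -158*(⅚ + 0*3)*(-9) = -158*(⅚ + 0)*(-9) = -395*(-9)/3 = -158*(-15/2) = 1185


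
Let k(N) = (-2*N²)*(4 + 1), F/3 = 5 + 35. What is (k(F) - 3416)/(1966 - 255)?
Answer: -147416/1711 ≈ -86.158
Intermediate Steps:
F = 120 (F = 3*(5 + 35) = 3*40 = 120)
k(N) = -10*N² (k(N) = -2*N²*5 = -10*N²)
(k(F) - 3416)/(1966 - 255) = (-10*120² - 3416)/(1966 - 255) = (-10*14400 - 3416)/1711 = (-144000 - 3416)*(1/1711) = -147416*1/1711 = -147416/1711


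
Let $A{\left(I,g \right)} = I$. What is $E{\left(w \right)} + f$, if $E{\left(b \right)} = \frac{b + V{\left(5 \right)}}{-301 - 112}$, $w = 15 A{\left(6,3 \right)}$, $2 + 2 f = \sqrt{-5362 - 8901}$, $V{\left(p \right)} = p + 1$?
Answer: $- \frac{509}{413} + \frac{i \sqrt{14263}}{2} \approx -1.2324 + 59.714 i$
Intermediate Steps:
$V{\left(p \right)} = 1 + p$
$f = -1 + \frac{i \sqrt{14263}}{2}$ ($f = -1 + \frac{\sqrt{-5362 - 8901}}{2} = -1 + \frac{\sqrt{-14263}}{2} = -1 + \frac{i \sqrt{14263}}{2} \approx -1.0 + 59.714 i$)
$w = 90$ ($w = 15 \cdot 6 = 90$)
$E{\left(b \right)} = - \frac{6}{413} - \frac{b}{413}$ ($E{\left(b \right)} = \frac{b + \left(1 + 5\right)}{-301 - 112} = \frac{b + 6}{-413} = \left(6 + b\right) \left(- \frac{1}{413}\right) = - \frac{6}{413} - \frac{b}{413}$)
$E{\left(w \right)} + f = \left(- \frac{6}{413} - \frac{90}{413}\right) - \left(1 - \frac{i \sqrt{14263}}{2}\right) = - \frac{96}{413} - \left(1 - \frac{i \sqrt{14263}}{2}\right) = - \frac{509}{413} + \frac{i \sqrt{14263}}{2}$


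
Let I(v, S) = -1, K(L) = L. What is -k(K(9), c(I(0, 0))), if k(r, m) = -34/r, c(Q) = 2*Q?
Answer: 34/9 ≈ 3.7778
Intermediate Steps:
-k(K(9), c(I(0, 0))) = -(-34)/9 = -1*(-34/9) = 34/9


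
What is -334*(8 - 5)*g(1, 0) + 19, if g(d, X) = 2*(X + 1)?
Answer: -1985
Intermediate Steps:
g(d, X) = 2 + 2*X (g(d, X) = 2*(1 + X) = 2 + 2*X)
-334*(8 - 5)*g(1, 0) + 19 = -334*(8 - 5)*(2 + 2*0) + 19 = -1002*(2 + 0) + 19 = -1002*2 + 19 = -334*6 + 19 = -2004 + 19 = -1985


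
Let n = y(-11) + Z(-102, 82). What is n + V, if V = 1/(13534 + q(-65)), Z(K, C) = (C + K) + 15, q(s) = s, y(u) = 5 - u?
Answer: 148160/13469 ≈ 11.000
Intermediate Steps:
Z(K, C) = 15 + C + K
n = 11 (n = (5 - 1*(-11)) + (15 + 82 - 102) = (5 + 11) - 5 = 16 - 5 = 11)
V = 1/13469 (V = 1/(13534 - 65) = 1/13469 ≈ 7.4245e-5)
n + V = 11 + 1/13469 = 148160/13469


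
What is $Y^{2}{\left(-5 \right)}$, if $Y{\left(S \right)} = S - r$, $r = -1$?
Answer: $16$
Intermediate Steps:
$Y{\left(S \right)} = 1 + S$ ($Y{\left(S \right)} = S - -1 = S + 1 = 1 + S$)
$Y^{2}{\left(-5 \right)} = \left(1 - 5\right)^{2} = \left(-4\right)^{2} = 16$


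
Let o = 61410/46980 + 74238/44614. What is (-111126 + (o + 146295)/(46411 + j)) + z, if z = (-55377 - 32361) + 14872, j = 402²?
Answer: -1336979838787012987/7266538487430 ≈ -1.8399e+5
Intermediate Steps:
j = 161604
o = 103790783/34932762 (o = 61410*(1/46980) + 74238*(1/44614) = 2047/1566 + 37119/22307 = 103790783/34932762 ≈ 2.9712)
z = -72866 (z = -87738 + 14872 = -72866)
(-111126 + (o + 146295)/(46411 + j)) + z = (-111126 + (103790783/34932762 + 146295)/(46411 + 161604)) - 72866 = (-111126 + (5110592207573/34932762)/208015) - 72866 = (-111126 + (5110592207573/34932762)*(1/208015)) - 72866 = (-111126 + 5110592207573/7266538487430) - 72866 = -807496245361938607/7266538487430 - 72866 = -1336979838787012987/7266538487430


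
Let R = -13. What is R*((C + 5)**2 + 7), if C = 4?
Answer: -1144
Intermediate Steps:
R*((C + 5)**2 + 7) = -13*((4 + 5)**2 + 7) = -13*(9**2 + 7) = -13*(81 + 7) = -13*88 = -1144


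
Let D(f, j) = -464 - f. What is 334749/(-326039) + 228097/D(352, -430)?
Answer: -74641672967/266047824 ≈ -280.56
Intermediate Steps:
334749/(-326039) + 228097/D(352, -430) = 334749/(-326039) + 228097/(-464 - 1*352) = 334749*(-1/326039) + 228097/(-464 - 352) = -334749/326039 + 228097/(-816) = -334749/326039 + 228097*(-1/816) = -334749/326039 - 228097/816 = -74641672967/266047824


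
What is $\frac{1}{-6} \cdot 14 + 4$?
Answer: $\frac{5}{3} \approx 1.6667$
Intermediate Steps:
$\frac{1}{-6} \cdot 14 + 4 = \left(- \frac{1}{6}\right) 14 + 4 = - \frac{7}{3} + 4 = \frac{5}{3}$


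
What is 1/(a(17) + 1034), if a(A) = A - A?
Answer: 1/1034 ≈ 0.00096712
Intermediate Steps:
a(A) = 0
1/(a(17) + 1034) = 1/(0 + 1034) = 1/1034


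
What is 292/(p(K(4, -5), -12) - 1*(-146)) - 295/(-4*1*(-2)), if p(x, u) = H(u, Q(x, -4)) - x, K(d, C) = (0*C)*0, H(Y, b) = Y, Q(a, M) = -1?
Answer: -18597/536 ≈ -34.696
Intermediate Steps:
K(d, C) = 0 (K(d, C) = 0*0 = 0)
p(x, u) = u - x
292/(p(K(4, -5), -12) - 1*(-146)) - 295/(-4*1*(-2)) = 292/((-12 - 1*0) - 1*(-146)) - 295/(-4*1*(-2)) = 292/((-12 + 0) + 146) - 295/((-4*(-2))) = 292/(-12 + 146) - 295/8 = 292/134 - 295*⅛ = 292*(1/134) - 295/8 = 146/67 - 295/8 = -18597/536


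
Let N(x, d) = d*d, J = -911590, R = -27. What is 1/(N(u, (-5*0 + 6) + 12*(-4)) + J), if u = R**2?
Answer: -1/909826 ≈ -1.0991e-6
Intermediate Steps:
u = 729 (u = (-27)**2 = 729)
N(x, d) = d**2
1/(N(u, (-5*0 + 6) + 12*(-4)) + J) = 1/(((-5*0 + 6) + 12*(-4))**2 - 911590) = 1/(((0 + 6) - 48)**2 - 911590) = 1/((6 - 48)**2 - 911590) = 1/((-42)**2 - 911590) = 1/(1764 - 911590) = 1/(-909826) = -1/909826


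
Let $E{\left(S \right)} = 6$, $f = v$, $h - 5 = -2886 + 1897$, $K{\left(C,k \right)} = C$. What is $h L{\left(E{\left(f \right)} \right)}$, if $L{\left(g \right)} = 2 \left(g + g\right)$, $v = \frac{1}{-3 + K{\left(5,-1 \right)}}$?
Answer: $-23616$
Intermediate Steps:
$v = \frac{1}{2}$ ($v = \frac{1}{-3 + 5} = \frac{1}{2} \approx 0.5$)
$h = -984$ ($h = 5 + \left(-2886 + 1897\right) = 5 - 989 = -984$)
$f = \frac{1}{2} \approx 0.5$
$L{\left(g \right)} = 4 g$ ($L{\left(g \right)} = 2 \cdot 2 g = 4 g$)
$h L{\left(E{\left(f \right)} \right)} = - 984 \cdot 4 \cdot 6 = \left(-984\right) 24 = -23616$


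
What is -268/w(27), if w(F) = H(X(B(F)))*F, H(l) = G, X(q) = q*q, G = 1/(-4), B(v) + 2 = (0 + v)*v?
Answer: 1072/27 ≈ 39.704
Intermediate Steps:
B(v) = -2 + v² (B(v) = -2 + (0 + v)*v = -2 + v*v = -2 + v²)
G = -¼ (G = 1*(-¼) = -¼ ≈ -0.25000)
X(q) = q²
H(l) = -¼
w(F) = -F/4
-268/w(27) = -268/((-¼*27)) = -268/(-27/4) = -268*(-4/27) = 1072/27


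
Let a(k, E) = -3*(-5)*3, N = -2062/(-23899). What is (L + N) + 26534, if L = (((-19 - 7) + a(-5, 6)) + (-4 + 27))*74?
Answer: 708416220/23899 ≈ 29642.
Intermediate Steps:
N = 2062/23899 (N = -2062*(-1/23899) = 2062/23899 ≈ 0.086280)
a(k, E) = 45 (a(k, E) = 15*3 = 45)
L = 3108 (L = (((-19 - 7) + 45) + (-4 + 27))*74 = ((-26 + 45) + 23)*74 = (19 + 23)*74 = 42*74 = 3108)
(L + N) + 26534 = (3108 + 2062/23899) + 26534 = 74280154/23899 + 26534 = 708416220/23899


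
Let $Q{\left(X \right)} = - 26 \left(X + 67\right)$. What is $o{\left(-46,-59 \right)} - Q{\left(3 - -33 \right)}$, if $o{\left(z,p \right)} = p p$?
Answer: $6159$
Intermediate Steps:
$Q{\left(X \right)} = -1742 - 26 X$ ($Q{\left(X \right)} = - 26 \left(67 + X\right) = -1742 - 26 X$)
$o{\left(z,p \right)} = p^{2}$
$o{\left(-46,-59 \right)} - Q{\left(3 - -33 \right)} = \left(-59\right)^{2} - \left(-1742 - 26 \left(3 - -33\right)\right) = 3481 - \left(-1742 - 26 \left(3 + 33\right)\right) = 3481 - \left(-1742 - 936\right) = 3481 - -2678 = 3481 + 2678 = 6159$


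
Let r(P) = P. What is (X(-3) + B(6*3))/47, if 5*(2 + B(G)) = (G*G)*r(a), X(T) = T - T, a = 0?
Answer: -2/47 ≈ -0.042553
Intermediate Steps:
X(T) = 0
B(G) = -2 (B(G) = -2 + ((G*G)*0)/5 = -2 + (G**2*0)/5 = -2 + (1/5)*0 = -2 + 0 = -2)
(X(-3) + B(6*3))/47 = (0 - 2)/47 = -2*1/47 = -2/47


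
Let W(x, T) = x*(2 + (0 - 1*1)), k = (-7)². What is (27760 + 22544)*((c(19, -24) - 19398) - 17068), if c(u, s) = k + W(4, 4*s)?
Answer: -1831719552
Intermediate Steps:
k = 49
W(x, T) = x (W(x, T) = x*(2 + (0 - 1)) = x*(2 - 1) = x*1 = x)
c(u, s) = 53 (c(u, s) = 49 + 4 = 53)
(27760 + 22544)*((c(19, -24) - 19398) - 17068) = (27760 + 22544)*((53 - 19398) - 17068) = 50304*(-19345 - 17068) = 50304*(-36413) = -1831719552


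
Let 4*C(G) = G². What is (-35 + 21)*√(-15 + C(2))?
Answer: -14*I*√14 ≈ -52.383*I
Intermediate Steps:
C(G) = G²/4
(-35 + 21)*√(-15 + C(2)) = (-35 + 21)*√(-15 + (¼)*2²) = -14*√(-15 + (¼)*4) = -14*√(-15 + 1) = -14*I*√14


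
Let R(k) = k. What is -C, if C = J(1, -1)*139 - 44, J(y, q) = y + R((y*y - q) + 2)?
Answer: -651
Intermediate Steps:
J(y, q) = 2 + y + y² - q (J(y, q) = y + ((y*y - q) + 2) = y + ((y² - q) + 2) = y + (2 + y² - q) = 2 + y + y² - q)
C = 651 (C = (2 + 1 + 1² - 1*(-1))*139 - 44 = (2 + 1 + 1 + 1)*139 - 44 = 5*139 - 44 = 695 - 44 = 651)
-C = -1*651 = -651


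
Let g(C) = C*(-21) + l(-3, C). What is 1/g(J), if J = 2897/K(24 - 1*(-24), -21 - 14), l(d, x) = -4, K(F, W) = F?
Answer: -16/20343 ≈ -0.00078651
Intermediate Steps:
J = 2897/48 (J = 2897/(24 - 1*(-24)) = 2897/(24 + 24) = 2897/48 ≈ 60.354)
g(C) = -4 - 21*C (g(C) = C*(-21) - 4 = -21*C - 4 = -4 - 21*C)
1/g(J) = 1/(-4 - 21*2897/48) = 1/(-4 - 20279/16) = 1/(-20343/16) = -16/20343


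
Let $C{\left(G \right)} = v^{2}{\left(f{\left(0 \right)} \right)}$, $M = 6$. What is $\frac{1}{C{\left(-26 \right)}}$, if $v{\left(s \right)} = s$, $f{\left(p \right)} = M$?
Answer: $\frac{1}{36} \approx 0.027778$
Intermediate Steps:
$f{\left(p \right)} = 6$
$C{\left(G \right)} = 36$ ($C{\left(G \right)} = 6^{2} = 36$)
$\frac{1}{C{\left(-26 \right)}} = \frac{1}{36}$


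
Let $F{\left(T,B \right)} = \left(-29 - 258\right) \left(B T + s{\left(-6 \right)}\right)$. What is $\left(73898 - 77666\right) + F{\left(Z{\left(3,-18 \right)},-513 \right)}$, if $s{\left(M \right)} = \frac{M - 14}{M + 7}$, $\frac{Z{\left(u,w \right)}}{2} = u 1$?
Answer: $885358$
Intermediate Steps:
$Z{\left(u,w \right)} = 2 u$ ($Z{\left(u,w \right)} = 2 u 1 = 2 u$)
$s{\left(M \right)} = \frac{-14 + M}{7 + M}$
$F{\left(T,B \right)} = 5740 - 287 B T$ ($F{\left(T,B \right)} = \left(-29 - 258\right) \left(B T + \frac{-14 - 6}{7 - 6}\right) = - 287 \left(B T + 1^{-1} \left(-20\right)\right) = - 287 \left(B T + 1 \left(-20\right)\right) = - 287 \left(B T - 20\right) = - 287 \left(-20 + B T\right) = 5740 - 287 B T$)
$\left(73898 - 77666\right) + F{\left(Z{\left(3,-18 \right)},-513 \right)} = \left(73898 - 77666\right) - \left(-5740 - 147231 \cdot 2 \cdot 3\right) = -3768 - \left(-5740 - 883386\right) = -3768 + \left(5740 + 883386\right) = -3768 + 889126 = 885358$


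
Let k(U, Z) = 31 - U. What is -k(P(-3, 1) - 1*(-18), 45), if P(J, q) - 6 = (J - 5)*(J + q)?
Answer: 9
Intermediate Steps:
P(J, q) = 6 + (-5 + J)*(J + q) (P(J, q) = 6 + (J - 5)*(J + q) = 6 + (-5 + J)*(J + q))
-k(P(-3, 1) - 1*(-18), 45) = -(31 - ((6 + (-3)² - 5*(-3) - 5*1 - 3*1) - 1*(-18))) = -(31 - ((6 + 9 + 15 - 5 - 3) + 18)) = -(31 - (22 + 18)) = -(31 - 1*40) = -(31 - 40) = -1*(-9) = 9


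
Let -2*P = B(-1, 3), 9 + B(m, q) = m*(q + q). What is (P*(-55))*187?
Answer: -154275/2 ≈ -77138.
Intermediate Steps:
B(m, q) = -9 + 2*m*q (B(m, q) = -9 + m*(q + q) = -9 + m*(2*q) = -9 + 2*m*q)
P = 15/2 (P = -(-9 + 2*(-1)*3)/2 = -(-9 - 6)/2 = -½*(-15) = 15/2 ≈ 7.5000)
(P*(-55))*187 = ((15/2)*(-55))*187 = -825/2*187 = -154275/2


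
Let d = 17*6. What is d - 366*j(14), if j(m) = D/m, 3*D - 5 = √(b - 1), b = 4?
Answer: 409/7 - 61*√3/7 ≈ 43.335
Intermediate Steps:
D = 5/3 + √3/3 (D = 5/3 + √(4 - 1)/3 = 5/3 + √3/3 ≈ 2.2440)
d = 102
j(m) = (5/3 + √3/3)/m
d - 366*j(14) = 102 - 122*(5 + √3)/14 = 102 - 366*(5/42 + √3/42) = 102 + (-305/7 - 61*√3/7) = 409/7 - 61*√3/7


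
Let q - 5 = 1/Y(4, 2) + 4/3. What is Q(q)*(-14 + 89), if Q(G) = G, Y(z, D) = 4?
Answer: 1975/4 ≈ 493.75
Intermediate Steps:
q = 79/12 (q = 5 + (1/4 + 4/3) = 5 + (1*(¼) + 4*(⅓)) = 5 + (¼ + 4/3) = 5 + 19/12 = 79/12 ≈ 6.5833)
Q(q)*(-14 + 89) = 79*(-14 + 89)/12 = (79/12)*75 = 1975/4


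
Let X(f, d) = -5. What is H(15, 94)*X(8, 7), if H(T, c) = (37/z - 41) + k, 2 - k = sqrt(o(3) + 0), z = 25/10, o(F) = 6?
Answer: 121 + 5*sqrt(6) ≈ 133.25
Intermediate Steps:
z = 5/2 (z = 25*(1/10) = 5/2 ≈ 2.5000)
k = 2 - sqrt(6) (k = 2 - sqrt(6 + 0) = 2 - sqrt(6) ≈ -0.44949)
H(T, c) = -121/5 - sqrt(6) (H(T, c) = (37/(5/2) - 41) + (2 - sqrt(6)) = (37*(2/5) - 41) + (2 - sqrt(6)) = (74/5 - 41) + (2 - sqrt(6)) = -131/5 + (2 - sqrt(6)) = -121/5 - sqrt(6))
H(15, 94)*X(8, 7) = (-121/5 - sqrt(6))*(-5) = 121 + 5*sqrt(6)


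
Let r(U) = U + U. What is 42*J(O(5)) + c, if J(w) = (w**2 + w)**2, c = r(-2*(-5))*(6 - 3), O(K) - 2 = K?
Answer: 131772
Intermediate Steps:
r(U) = 2*U
O(K) = 2 + K
c = 60 (c = (2*(-2*(-5)))*(6 - 3) = (2*10)*3 = 20*3 = 60)
J(w) = (w + w**2)**2
42*J(O(5)) + c = 42*((2 + 5)**2*(1 + (2 + 5))**2) + 60 = 42*(7**2*(1 + 7)**2) + 60 = 42*(49*8**2) + 60 = 42*(49*64) + 60 = 42*3136 + 60 = 131712 + 60 = 131772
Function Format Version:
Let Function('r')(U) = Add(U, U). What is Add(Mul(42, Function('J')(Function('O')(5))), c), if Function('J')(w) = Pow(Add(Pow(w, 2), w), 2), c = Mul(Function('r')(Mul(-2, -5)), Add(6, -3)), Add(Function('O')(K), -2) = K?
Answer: 131772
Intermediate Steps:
Function('r')(U) = Mul(2, U)
Function('O')(K) = Add(2, K)
c = 60 (c = Mul(Mul(2, Mul(-2, -5)), Add(6, -3)) = Mul(Mul(2, 10), 3) = Mul(20, 3) = 60)
Function('J')(w) = Pow(Add(w, Pow(w, 2)), 2)
Add(Mul(42, Function('J')(Function('O')(5))), c) = Add(Mul(42, Mul(Pow(Add(2, 5), 2), Pow(Add(1, Add(2, 5)), 2))), 60) = Add(Mul(42, Mul(Pow(7, 2), Pow(Add(1, 7), 2))), 60) = Add(Mul(42, Mul(49, Pow(8, 2))), 60) = Add(Mul(42, Mul(49, 64)), 60) = Add(Mul(42, 3136), 60) = Add(131712, 60) = 131772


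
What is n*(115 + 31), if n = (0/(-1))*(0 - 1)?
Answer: 0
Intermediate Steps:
n = 0 (n = (0*(-1))*(-1) = 0*(-1) = 0)
n*(115 + 31) = 0*(115 + 31) = 0*146 = 0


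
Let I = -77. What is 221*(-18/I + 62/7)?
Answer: 22100/11 ≈ 2009.1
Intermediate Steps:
221*(-18/I + 62/7) = 221*(-18/(-77) + 62/7) = 221*(-18*(-1/77) + 62*(1/7)) = 221*(18/77 + 62/7) = 221*(100/11) = 22100/11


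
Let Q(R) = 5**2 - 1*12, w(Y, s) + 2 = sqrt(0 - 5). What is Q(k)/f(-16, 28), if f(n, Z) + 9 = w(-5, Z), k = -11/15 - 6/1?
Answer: -143/126 - 13*I*sqrt(5)/126 ≈ -1.1349 - 0.23071*I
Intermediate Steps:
w(Y, s) = -2 + I*sqrt(5) (w(Y, s) = -2 + sqrt(0 - 5) = -2 + sqrt(-5) = -2 + I*sqrt(5))
k = -101/15 (k = -11*1/15 - 6*1 = -11/15 - 6 = -101/15 ≈ -6.7333)
Q(R) = 13 (Q(R) = 25 - 12 = 13)
f(n, Z) = -11 + I*sqrt(5) (f(n, Z) = -9 + (-2 + I*sqrt(5)) = -11 + I*sqrt(5))
Q(k)/f(-16, 28) = 13/(-11 + I*sqrt(5))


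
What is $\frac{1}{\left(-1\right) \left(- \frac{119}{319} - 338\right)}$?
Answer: $\frac{319}{107941} \approx 0.0029553$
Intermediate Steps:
$\frac{1}{\left(-1\right) \left(- \frac{119}{319} - 338\right)} = \frac{1}{\left(-1\right) \left(- \frac{107941}{319}\right)} = \frac{1}{\frac{107941}{319}} = \frac{319}{107941}$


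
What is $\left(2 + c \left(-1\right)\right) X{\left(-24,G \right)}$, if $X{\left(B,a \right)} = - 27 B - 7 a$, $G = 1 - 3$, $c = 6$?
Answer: $-2648$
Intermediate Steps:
$G = -2$ ($G = 1 - 3 = -2$)
$\left(2 + c \left(-1\right)\right) X{\left(-24,G \right)} = \left(2 + 6 \left(-1\right)\right) \left(\left(-27\right) \left(-24\right) - -14\right) = \left(2 - 6\right) \left(648 + 14\right) = \left(-4\right) 662 = -2648$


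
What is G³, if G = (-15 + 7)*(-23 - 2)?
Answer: 8000000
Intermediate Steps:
G = 200 (G = -8*(-25) = 200)
G³ = 200³ = 8000000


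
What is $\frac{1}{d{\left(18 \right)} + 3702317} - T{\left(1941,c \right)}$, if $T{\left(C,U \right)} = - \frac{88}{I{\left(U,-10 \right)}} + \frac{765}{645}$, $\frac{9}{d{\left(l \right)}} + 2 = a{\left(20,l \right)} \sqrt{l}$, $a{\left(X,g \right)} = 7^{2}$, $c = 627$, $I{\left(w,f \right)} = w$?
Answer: $- \frac{1518169157016591837995}{1451827376115227460627} - \frac{1323 \sqrt{2}}{592340830728366977} \approx -1.0457$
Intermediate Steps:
$a{\left(X,g \right)} = 49$
$d{\left(l \right)} = \frac{9}{-2 + 49 \sqrt{l}}$
$T{\left(C,U \right)} = \frac{51}{43} - \frac{88}{U}$ ($T{\left(C,U \right)} = - \frac{88}{U} + \frac{765}{645} = - \frac{88}{U} + 765 \cdot \frac{1}{645} = - \frac{88}{U} + \frac{51}{43} = \frac{51}{43} - \frac{88}{U}$)
$\frac{1}{d{\left(18 \right)} + 3702317} - T{\left(1941,c \right)} = \frac{1}{\frac{9}{-2 + 49 \sqrt{18}} + 3702317} - \left(\frac{51}{43} - \frac{88}{627}\right) = \frac{1}{\frac{9}{-2 + 49 \cdot 3 \sqrt{2}} + 3702317} - \left(\frac{51}{43} - \frac{8}{57}\right) = \frac{1}{\frac{9}{-2 + 147 \sqrt{2}} + 3702317} - \left(\frac{51}{43} - \frac{8}{57}\right) = \frac{1}{3702317 + \frac{9}{-2 + 147 \sqrt{2}}} - \frac{2563}{2451} = - \frac{2563}{2451} + \frac{1}{3702317 + \frac{9}{-2 + 147 \sqrt{2}}}$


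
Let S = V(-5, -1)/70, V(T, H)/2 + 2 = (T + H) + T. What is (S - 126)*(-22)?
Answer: 97306/35 ≈ 2780.2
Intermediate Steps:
V(T, H) = -4 + 2*H + 4*T (V(T, H) = -4 + 2*((T + H) + T) = -4 + 2*((H + T) + T) = -4 + 2*(H + 2*T) = -4 + (2*H + 4*T) = -4 + 2*H + 4*T)
S = -13/35 (S = (-4 + 2*(-1) + 4*(-5))/70 = (-4 - 2 - 20)*(1/70) = -26*1/70 = -13/35 ≈ -0.37143)
(S - 126)*(-22) = (-13/35 - 126)*(-22) = -4423/35*(-22) = 97306/35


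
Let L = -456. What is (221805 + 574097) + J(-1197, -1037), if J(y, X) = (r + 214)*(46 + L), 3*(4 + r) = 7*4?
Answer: 2117926/3 ≈ 7.0598e+5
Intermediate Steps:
r = 16/3 (r = -4 + (7*4)/3 = -4 + (⅓)*28 = -4 + 28/3 = 16/3 ≈ 5.3333)
J(y, X) = -269780/3 (J(y, X) = (16/3 + 214)*(46 - 456) = (658/3)*(-410) = -269780/3)
(221805 + 574097) + J(-1197, -1037) = (221805 + 574097) - 269780/3 = 795902 - 269780/3 = 2117926/3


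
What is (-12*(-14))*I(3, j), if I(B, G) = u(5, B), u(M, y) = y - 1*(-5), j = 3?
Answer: 1344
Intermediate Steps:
u(M, y) = 5 + y (u(M, y) = y + 5 = 5 + y)
I(B, G) = 5 + B
(-12*(-14))*I(3, j) = (-12*(-14))*(5 + 3) = 168*8 = 1344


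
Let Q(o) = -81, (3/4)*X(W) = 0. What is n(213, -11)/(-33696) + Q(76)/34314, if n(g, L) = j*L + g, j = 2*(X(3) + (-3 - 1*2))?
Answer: -2302133/192707424 ≈ -0.011946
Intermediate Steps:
X(W) = 0 (X(W) = (4/3)*0 = 0)
j = -10 (j = 2*(0 + (-3 - 1*2)) = 2*(0 + (-3 - 2)) = 2*(0 - 5) = 2*(-5) = -10)
n(g, L) = g - 10*L (n(g, L) = -10*L + g = g - 10*L)
n(213, -11)/(-33696) + Q(76)/34314 = (213 - 10*(-11))/(-33696) - 81/34314 = (213 + 110)*(-1/33696) - 81*1/34314 = 323*(-1/33696) - 27/11438 = -323/33696 - 27/11438 = -2302133/192707424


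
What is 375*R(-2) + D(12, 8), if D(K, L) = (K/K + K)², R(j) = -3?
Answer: -956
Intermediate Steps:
D(K, L) = (1 + K)²
375*R(-2) + D(12, 8) = 375*(-3) + (1 + 12)² = -1125 + 13² = -1125 + 169 = -956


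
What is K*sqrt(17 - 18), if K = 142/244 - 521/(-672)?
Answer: 55637*I/40992 ≈ 1.3573*I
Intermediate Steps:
K = 55637/40992 (K = 142*(1/244) - 521*(-1/672) = 71/122 + 521/672 = 55637/40992 ≈ 1.3573)
K*sqrt(17 - 18) = 55637*sqrt(17 - 18)/40992 = 55637*sqrt(-1)/40992 = 55637*I/40992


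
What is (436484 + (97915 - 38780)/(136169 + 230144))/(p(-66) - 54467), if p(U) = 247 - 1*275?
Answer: -159889822627/19962226935 ≈ -8.0096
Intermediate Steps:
p(U) = -28 (p(U) = 247 - 275 = -28)
(436484 + (97915 - 38780)/(136169 + 230144))/(p(-66) - 54467) = (436484 + (97915 - 38780)/(136169 + 230144))/(-28 - 54467) = (436484 + 59135/366313)/(-54495) = (436484 + 59135*(1/366313))*(-1/54495) = (436484 + 59135/366313)*(-1/54495) = (159889822627/366313)*(-1/54495) = -159889822627/19962226935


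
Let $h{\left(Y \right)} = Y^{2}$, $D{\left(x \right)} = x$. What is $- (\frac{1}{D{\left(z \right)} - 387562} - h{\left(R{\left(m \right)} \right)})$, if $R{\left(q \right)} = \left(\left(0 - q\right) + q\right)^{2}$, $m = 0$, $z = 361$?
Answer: $\frac{1}{387201} \approx 2.5826 \cdot 10^{-6}$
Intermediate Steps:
$R{\left(q \right)} = 0$ ($R{\left(q \right)} = \left(- q + q\right)^{2} = 0^{2} = 0$)
$- (\frac{1}{D{\left(z \right)} - 387562} - h{\left(R{\left(m \right)} \right)}) = - (\frac{1}{361 - 387562} - 0^{2}) = - (\frac{1}{-387201} - 0) = - (- \frac{1}{387201} + 0) = \left(-1\right) \left(- \frac{1}{387201}\right) = \frac{1}{387201}$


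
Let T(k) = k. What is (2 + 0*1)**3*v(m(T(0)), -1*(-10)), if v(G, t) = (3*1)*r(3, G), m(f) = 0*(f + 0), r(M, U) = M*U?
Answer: 0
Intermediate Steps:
m(f) = 0 (m(f) = 0*f = 0)
v(G, t) = 9*G (v(G, t) = (3*1)*(3*G) = 3*(3*G) = 9*G)
(2 + 0*1)**3*v(m(T(0)), -1*(-10)) = (2 + 0*1)**3*(9*0) = (2 + 0)**3*0 = 2**3*0 = 8*0 = 0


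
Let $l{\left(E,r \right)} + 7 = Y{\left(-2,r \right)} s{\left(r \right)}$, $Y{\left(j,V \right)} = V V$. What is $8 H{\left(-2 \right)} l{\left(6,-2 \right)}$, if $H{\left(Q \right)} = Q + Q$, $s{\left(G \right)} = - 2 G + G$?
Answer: $-32$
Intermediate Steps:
$s{\left(G \right)} = - G$
$Y{\left(j,V \right)} = V^{2}$
$l{\left(E,r \right)} = -7 - r^{3}$ ($l{\left(E,r \right)} = -7 + r^{2} \left(- r\right) = -7 - r^{3}$)
$H{\left(Q \right)} = 2 Q$
$8 H{\left(-2 \right)} l{\left(6,-2 \right)} = 8 \cdot 2 \left(-2\right) \left(-7 - \left(-2\right)^{3}\right) = 8 \left(-4\right) \left(-7 - -8\right) = - 32 \left(-7 + 8\right) = \left(-32\right) 1 = -32$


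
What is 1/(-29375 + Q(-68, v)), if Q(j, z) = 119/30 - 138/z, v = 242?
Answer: -3630/106618921 ≈ -3.4046e-5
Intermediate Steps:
Q(j, z) = 119/30 - 138/z (Q(j, z) = 119*(1/30) - 138/z = 119/30 - 138/z)
1/(-29375 + Q(-68, v)) = 1/(-29375 + (119/30 - 138/242)) = 1/(-29375 + (119/30 - 138*1/242)) = 1/(-29375 + (119/30 - 69/121)) = 1/(-29375 + 12329/3630) = 1/(-106618921/3630) = -3630/106618921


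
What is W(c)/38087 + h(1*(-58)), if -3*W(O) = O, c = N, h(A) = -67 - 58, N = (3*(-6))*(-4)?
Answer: -4760899/38087 ≈ -125.00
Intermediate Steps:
N = 72 (N = -18*(-4) = 72)
h(A) = -125
c = 72
W(O) = -O/3
W(c)/38087 + h(1*(-58)) = -⅓*72/38087 - 125 = -24*1/38087 - 125 = -24/38087 - 125 = -4760899/38087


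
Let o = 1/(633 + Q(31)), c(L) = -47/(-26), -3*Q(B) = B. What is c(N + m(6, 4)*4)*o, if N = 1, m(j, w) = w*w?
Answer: 141/48568 ≈ 0.0029031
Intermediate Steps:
Q(B) = -B/3
m(j, w) = w²
c(L) = 47/26 (c(L) = -47*(-1/26) = 47/26)
o = 3/1868 (o = 1/(633 - ⅓*31) = 1/(633 - 31/3) = 1/(1868/3) = 3/1868 ≈ 0.0016060)
c(N + m(6, 4)*4)*o = (47/26)*(3/1868) = 141/48568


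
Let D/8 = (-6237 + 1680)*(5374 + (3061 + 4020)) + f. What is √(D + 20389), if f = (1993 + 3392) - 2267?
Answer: I*√454014147 ≈ 21308.0*I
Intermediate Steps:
f = 3118 (f = 5385 - 2267 = 3118)
D = -454034536 (D = 8*((-6237 + 1680)*(5374 + (3061 + 4020)) + 3118) = 8*(-4557*(5374 + 7081) + 3118) = 8*(-4557*12455 + 3118) = 8*(-56757435 + 3118) = 8*(-56754317) = -454034536)
√(D + 20389) = √(-454034536 + 20389) = √(-454014147) = I*√454014147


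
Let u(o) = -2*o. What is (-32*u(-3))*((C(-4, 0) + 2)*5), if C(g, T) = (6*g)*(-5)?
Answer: -117120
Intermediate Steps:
C(g, T) = -30*g
(-32*u(-3))*((C(-4, 0) + 2)*5) = (-(-64)*(-3))*((-30*(-4) + 2)*5) = (-32*6)*((120 + 2)*5) = -23424*5 = -192*610 = -117120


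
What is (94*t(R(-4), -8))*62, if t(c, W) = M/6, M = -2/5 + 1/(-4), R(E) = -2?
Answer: -18941/30 ≈ -631.37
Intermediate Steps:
M = -13/20 (M = -2*⅕ + 1*(-¼) = -⅖ - ¼ = -13/20 ≈ -0.65000)
t(c, W) = -13/120 (t(c, W) = -13/20/6 = -13/20*⅙ = -13/120)
(94*t(R(-4), -8))*62 = (94*(-13/120))*62 = -611/60*62 = -18941/30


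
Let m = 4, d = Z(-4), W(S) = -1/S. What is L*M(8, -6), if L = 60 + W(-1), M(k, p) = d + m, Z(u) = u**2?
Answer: 1220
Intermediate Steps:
d = 16 (d = (-4)**2 = 16)
M(k, p) = 20 (M(k, p) = 16 + 4 = 20)
L = 61 (L = 60 - 1/(-1) = 60 - 1*(-1) = 60 + 1 = 61)
L*M(8, -6) = 61*20 = 1220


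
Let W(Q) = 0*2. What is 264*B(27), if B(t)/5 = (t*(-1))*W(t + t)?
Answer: 0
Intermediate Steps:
W(Q) = 0
B(t) = 0 (B(t) = 5*((t*(-1))*0) = 5*(-t*0) = 5*0 = 0)
264*B(27) = 264*0 = 0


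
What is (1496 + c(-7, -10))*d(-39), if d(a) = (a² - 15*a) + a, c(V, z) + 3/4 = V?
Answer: 12304851/4 ≈ 3.0762e+6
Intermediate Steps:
c(V, z) = -¾ + V
d(a) = a² - 14*a
(1496 + c(-7, -10))*d(-39) = (1496 + (-¾ - 7))*(-39*(-14 - 39)) = (1496 - 31/4)*(-39*(-53)) = (5953/4)*2067 = 12304851/4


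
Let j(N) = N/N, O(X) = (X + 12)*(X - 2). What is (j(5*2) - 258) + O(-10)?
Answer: -281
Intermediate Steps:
O(X) = (-2 + X)*(12 + X) (O(X) = (12 + X)*(-2 + X) = (-2 + X)*(12 + X))
j(N) = 1
(j(5*2) - 258) + O(-10) = (1 - 258) + (-24 + (-10)² + 10*(-10)) = -257 + (-24 + 100 - 100) = -257 - 24 = -281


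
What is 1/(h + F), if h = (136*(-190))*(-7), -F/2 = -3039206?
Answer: 1/6259292 ≈ 1.5976e-7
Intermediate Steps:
F = 6078412 (F = -2*(-3039206) = 6078412)
h = 180880 (h = -25840*(-7) = 180880)
1/(h + F) = 1/(180880 + 6078412) = 1/6259292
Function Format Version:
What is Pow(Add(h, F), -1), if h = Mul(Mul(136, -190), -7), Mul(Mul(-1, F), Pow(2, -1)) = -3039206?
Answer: Rational(1, 6259292) ≈ 1.5976e-7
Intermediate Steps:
F = 6078412 (F = Mul(-2, -3039206) = 6078412)
h = 180880 (h = Mul(-25840, -7) = 180880)
Pow(Add(h, F), -1) = Pow(Add(180880, 6078412), -1) = Pow(6259292, -1) = Rational(1, 6259292)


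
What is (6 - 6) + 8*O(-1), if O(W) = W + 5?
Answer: 32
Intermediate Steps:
O(W) = 5 + W
(6 - 6) + 8*O(-1) = (6 - 6) + 8*(5 - 1) = 0 + 8*4 = 0 + 32 = 32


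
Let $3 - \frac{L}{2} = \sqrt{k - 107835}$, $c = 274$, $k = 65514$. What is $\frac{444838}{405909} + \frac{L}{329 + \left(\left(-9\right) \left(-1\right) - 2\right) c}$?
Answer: $\frac{47713640}{43432263} - \frac{2 i \sqrt{42321}}{2247} \approx 1.0986 - 0.18311 i$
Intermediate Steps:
$L = 6 - 2 i \sqrt{42321}$ ($L = 6 - 2 \sqrt{65514 - 107835} = 6 - 2 \sqrt{-42321} = 6 - 2 i \sqrt{42321} \approx 6.0 - 411.44 i$)
$\frac{444838}{405909} + \frac{L}{329 + \left(\left(-9\right) \left(-1\right) - 2\right) c} = \frac{444838}{405909} + \frac{6 - 2 i \sqrt{42321}}{329 + \left(\left(-9\right) \left(-1\right) - 2\right) 274} = 444838 \cdot \frac{1}{405909} + \frac{6 - 2 i \sqrt{42321}}{329 + \left(9 - 2\right) 274} = \frac{444838}{405909} + \frac{6 - 2 i \sqrt{42321}}{329 + 7 \cdot 274} = \frac{444838}{405909} + \frac{6 - 2 i \sqrt{42321}}{329 + 1918} = \frac{444838}{405909} + \frac{6 - 2 i \sqrt{42321}}{2247} = \frac{444838}{405909} + \left(6 - 2 i \sqrt{42321}\right) \frac{1}{2247} = \frac{444838}{405909} + \left(\frac{2}{749} - \frac{2 i \sqrt{42321}}{2247}\right) = \frac{47713640}{43432263} - \frac{2 i \sqrt{42321}}{2247}$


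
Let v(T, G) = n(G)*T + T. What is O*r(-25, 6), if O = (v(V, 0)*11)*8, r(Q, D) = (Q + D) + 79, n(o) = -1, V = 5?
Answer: 0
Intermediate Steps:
v(T, G) = 0 (v(T, G) = -T + T = 0)
r(Q, D) = 79 + D + Q (r(Q, D) = (D + Q) + 79 = 79 + D + Q)
O = 0 (O = (0*11)*8 = 0*8 = 0)
O*r(-25, 6) = 0*(79 + 6 - 25) = 0*60 = 0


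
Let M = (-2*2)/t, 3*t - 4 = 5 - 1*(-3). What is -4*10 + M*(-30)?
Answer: -10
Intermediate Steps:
t = 4 (t = 4/3 + (5 - 1*(-3))/3 = 4/3 + (5 + 3)/3 = 4/3 + (⅓)*8 = 4/3 + 8/3 = 4)
M = -1 (M = -2*2/4 = -4*¼ = -1)
-4*10 + M*(-30) = -4*10 - 1*(-30) = -40 + 30 = -10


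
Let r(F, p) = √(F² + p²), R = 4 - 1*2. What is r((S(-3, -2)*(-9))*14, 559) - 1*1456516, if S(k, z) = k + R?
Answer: -1456516 + √328357 ≈ -1.4559e+6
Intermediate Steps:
R = 2 (R = 4 - 2 = 2)
S(k, z) = 2 + k (S(k, z) = k + 2 = 2 + k)
r((S(-3, -2)*(-9))*14, 559) - 1*1456516 = √((((2 - 3)*(-9))*14)² + 559²) - 1*1456516 = √((-1*(-9)*14)² + 312481) - 1456516 = √((9*14)² + 312481) - 1456516 = √(126² + 312481) - 1456516 = √(15876 + 312481) - 1456516 = √328357 - 1456516 = -1456516 + √328357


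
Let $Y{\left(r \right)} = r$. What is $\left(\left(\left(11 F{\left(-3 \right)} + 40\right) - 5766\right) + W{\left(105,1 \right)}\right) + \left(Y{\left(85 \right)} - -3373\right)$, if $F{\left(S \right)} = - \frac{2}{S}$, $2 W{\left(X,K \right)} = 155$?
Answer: $- \frac{13099}{6} \approx -2183.2$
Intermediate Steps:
$W{\left(X,K \right)} = \frac{155}{2}$ ($W{\left(X,K \right)} = \frac{1}{2} \cdot 155 = \frac{155}{2}$)
$\left(\left(\left(11 F{\left(-3 \right)} + 40\right) - 5766\right) + W{\left(105,1 \right)}\right) + \left(Y{\left(85 \right)} - -3373\right) = \left(\left(\left(11 \left(- \frac{2}{-3}\right) + 40\right) - 5766\right) + \frac{155}{2}\right) + \left(85 - -3373\right) = \left(\left(\left(11 \left(\left(-2\right) \left(- \frac{1}{3}\right)\right) + 40\right) - 5766\right) + \frac{155}{2}\right) + \left(85 + 3373\right) = \left(\left(\left(11 \cdot \frac{2}{3} + 40\right) - 5766\right) + \frac{155}{2}\right) + 3458 = \left(\left(\left(\frac{22}{3} + 40\right) - 5766\right) + \frac{155}{2}\right) + 3458 = \left(\left(\frac{142}{3} - 5766\right) + \frac{155}{2}\right) + 3458 = \left(- \frac{17156}{3} + \frac{155}{2}\right) + 3458 = - \frac{33847}{6} + 3458 = - \frac{13099}{6}$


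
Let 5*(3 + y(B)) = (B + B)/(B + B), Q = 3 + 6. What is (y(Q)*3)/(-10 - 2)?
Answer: 7/10 ≈ 0.70000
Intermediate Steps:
Q = 9
y(B) = -14/5 (y(B) = -3 + ((B + B)/(B + B))/5 = -3 + ((2*B)/((2*B)))/5 = -3 + ((2*B)*(1/(2*B)))/5 = -3 + (⅕)*1 = -3 + ⅕ = -14/5)
(y(Q)*3)/(-10 - 2) = (-14/5*3)/(-10 - 2) = -42/5/(-12) = -42/5*(-1/12) = 7/10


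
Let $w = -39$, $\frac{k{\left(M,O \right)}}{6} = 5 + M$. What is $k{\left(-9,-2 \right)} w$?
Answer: $936$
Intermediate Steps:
$k{\left(M,O \right)} = 30 + 6 M$ ($k{\left(M,O \right)} = 6 \left(5 + M\right) = 30 + 6 M$)
$k{\left(-9,-2 \right)} w = \left(30 + 6 \left(-9\right)\right) \left(-39\right) = \left(30 - 54\right) \left(-39\right) = \left(-24\right) \left(-39\right) = 936$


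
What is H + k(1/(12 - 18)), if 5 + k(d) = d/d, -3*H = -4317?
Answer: 1435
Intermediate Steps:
H = 1439 (H = -1/3*(-4317) = 1439)
k(d) = -4 (k(d) = -5 + d/d = -5 + 1 = -4)
H + k(1/(12 - 18)) = 1439 - 4 = 1435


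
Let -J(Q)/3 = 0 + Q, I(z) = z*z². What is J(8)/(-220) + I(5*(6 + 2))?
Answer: 3520006/55 ≈ 64000.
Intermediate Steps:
I(z) = z³
J(Q) = -3*Q (J(Q) = -3*(0 + Q) = -3*Q)
J(8)/(-220) + I(5*(6 + 2)) = -3*8/(-220) + (5*(6 + 2))³ = -24*(-1/220) + (5*8)³ = 6/55 + 40³ = 6/55 + 64000 = 3520006/55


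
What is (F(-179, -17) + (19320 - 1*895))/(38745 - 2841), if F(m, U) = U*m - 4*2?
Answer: 5365/8976 ≈ 0.59770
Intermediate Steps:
F(m, U) = -8 + U*m (F(m, U) = U*m - 8 = -8 + U*m)
(F(-179, -17) + (19320 - 1*895))/(38745 - 2841) = ((-8 - 17*(-179)) + (19320 - 1*895))/(38745 - 2841) = ((-8 + 3043) + (19320 - 895))/35904 = (3035 + 18425)*(1/35904) = 21460*(1/35904) = 5365/8976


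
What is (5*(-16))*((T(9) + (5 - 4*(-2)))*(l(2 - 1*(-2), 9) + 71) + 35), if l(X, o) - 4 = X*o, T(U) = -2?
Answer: -100480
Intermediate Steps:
l(X, o) = 4 + X*o
(5*(-16))*((T(9) + (5 - 4*(-2)))*(l(2 - 1*(-2), 9) + 71) + 35) = (5*(-16))*((-2 + (5 - 4*(-2)))*((4 + (2 - 1*(-2))*9) + 71) + 35) = -80*((-2 + (5 + 8))*((4 + (2 + 2)*9) + 71) + 35) = -80*((-2 + 13)*((4 + 4*9) + 71) + 35) = -80*(11*((4 + 36) + 71) + 35) = -80*(11*(40 + 71) + 35) = -80*(11*111 + 35) = -80*(1221 + 35) = -80*1256 = -100480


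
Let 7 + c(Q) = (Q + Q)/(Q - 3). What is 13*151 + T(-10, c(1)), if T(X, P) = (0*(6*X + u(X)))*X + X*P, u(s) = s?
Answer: 2043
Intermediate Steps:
c(Q) = -7 + 2*Q/(-3 + Q) (c(Q) = -7 + (Q + Q)/(Q - 3) = -7 + (2*Q)/(-3 + Q) = -7 + 2*Q/(-3 + Q))
T(X, P) = P*X (T(X, P) = (0*(6*X + X))*X + X*P = (0*(7*X))*X + P*X = 0*X + P*X = 0 + P*X = P*X)
13*151 + T(-10, c(1)) = 13*151 + ((21 - 5*1)/(-3 + 1))*(-10) = 1963 + ((21 - 5)/(-2))*(-10) = 1963 - ½*16*(-10) = 1963 - 8*(-10) = 1963 + 80 = 2043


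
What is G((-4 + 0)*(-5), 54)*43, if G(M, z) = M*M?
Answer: 17200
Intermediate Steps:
G(M, z) = M**2
G((-4 + 0)*(-5), 54)*43 = ((-4 + 0)*(-5))**2*43 = (-4*(-5))**2*43 = 20**2*43 = 400*43 = 17200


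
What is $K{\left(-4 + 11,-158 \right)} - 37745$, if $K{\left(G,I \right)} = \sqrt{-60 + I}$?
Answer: $-37745 + i \sqrt{218} \approx -37745.0 + 14.765 i$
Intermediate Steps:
$K{\left(-4 + 11,-158 \right)} - 37745 = \sqrt{-60 - 158} - 37745 = \sqrt{-218} - 37745 = i \sqrt{218} - 37745 = -37745 + i \sqrt{218}$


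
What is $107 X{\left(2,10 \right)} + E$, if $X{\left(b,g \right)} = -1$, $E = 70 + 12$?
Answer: $-25$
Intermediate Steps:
$E = 82$
$107 X{\left(2,10 \right)} + E = 107 \left(-1\right) + 82 = -107 + 82 = -25$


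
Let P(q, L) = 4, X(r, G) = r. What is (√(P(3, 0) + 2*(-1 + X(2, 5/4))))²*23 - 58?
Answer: 80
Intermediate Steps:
(√(P(3, 0) + 2*(-1 + X(2, 5/4))))²*23 - 58 = (√(4 + 2*(-1 + 2)))²*23 - 58 = (√(4 + 2*1))²*23 - 58 = (√(4 + 2))²*23 - 58 = (√6)²*23 - 58 = 6*23 - 58 = 138 - 58 = 80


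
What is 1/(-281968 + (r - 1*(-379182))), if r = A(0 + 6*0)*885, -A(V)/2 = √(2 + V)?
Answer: 48607/4722147998 + 885*√2/4722147998 ≈ 1.0558e-5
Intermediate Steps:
A(V) = -2*√(2 + V)
r = -1770*√2 (r = -2*√(2 + (0 + 6*0))*885 = -2*√(2 + (0 + 0))*885 = -2*√(2 + 0)*885 = -2*√2*885 = -1770*√2 ≈ -2503.2)
1/(-281968 + (r - 1*(-379182))) = 1/(-281968 + (-1770*√2 - 1*(-379182))) = 1/(-281968 + (-1770*√2 + 379182)) = 1/(-281968 + (379182 - 1770*√2)) = 1/(97214 - 1770*√2)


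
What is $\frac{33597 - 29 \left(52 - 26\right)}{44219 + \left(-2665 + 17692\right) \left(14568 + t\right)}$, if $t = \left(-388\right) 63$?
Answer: $- \frac{32843}{148362433} \approx -0.00022137$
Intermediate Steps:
$t = -24444$
$\frac{33597 - 29 \left(52 - 26\right)}{44219 + \left(-2665 + 17692\right) \left(14568 + t\right)} = \frac{33597 - 29 \left(52 - 26\right)}{44219 + \left(-2665 + 17692\right) \left(14568 - 24444\right)} = \frac{33597 - 754}{44219 + 15027 \left(-9876\right)} = \frac{33597 - 754}{44219 - 148406652} = \frac{32843}{-148362433} = 32843 \left(- \frac{1}{148362433}\right) = - \frac{32843}{148362433}$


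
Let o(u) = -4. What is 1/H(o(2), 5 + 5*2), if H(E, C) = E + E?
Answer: -⅛ ≈ -0.12500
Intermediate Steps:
H(E, C) = 2*E
1/H(o(2), 5 + 5*2) = 1/(2*(-4)) = 1/(-8) = -⅛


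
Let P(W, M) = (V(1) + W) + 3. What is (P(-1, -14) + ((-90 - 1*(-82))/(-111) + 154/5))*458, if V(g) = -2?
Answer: 7847372/555 ≈ 14139.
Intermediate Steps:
P(W, M) = 1 + W (P(W, M) = (-2 + W) + 3 = 1 + W)
(P(-1, -14) + ((-90 - 1*(-82))/(-111) + 154/5))*458 = ((1 - 1) + ((-90 - 1*(-82))/(-111) + 154/5))*458 = (0 + ((-90 + 82)*(-1/111) + 154*(⅕)))*458 = (0 + (-8*(-1/111) + 154/5))*458 = (0 + (8/111 + 154/5))*458 = (0 + 17134/555)*458 = (17134/555)*458 = 7847372/555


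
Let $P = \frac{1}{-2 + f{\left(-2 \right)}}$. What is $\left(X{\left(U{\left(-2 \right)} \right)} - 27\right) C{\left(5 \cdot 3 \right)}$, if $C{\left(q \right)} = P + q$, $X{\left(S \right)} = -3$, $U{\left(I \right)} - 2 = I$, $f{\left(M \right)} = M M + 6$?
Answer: $- \frac{1815}{4} \approx -453.75$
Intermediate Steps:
$f{\left(M \right)} = 6 + M^{2}$ ($f{\left(M \right)} = M^{2} + 6 = 6 + M^{2}$)
$U{\left(I \right)} = 2 + I$
$P = \frac{1}{8}$ ($P = \frac{1}{-2 + \left(6 + \left(-2\right)^{2}\right)} = \frac{1}{-2 + \left(6 + 4\right)} = \frac{1}{-2 + 10} = \frac{1}{8} \approx 0.125$)
$C{\left(q \right)} = \frac{1}{8} + q$
$\left(X{\left(U{\left(-2 \right)} \right)} - 27\right) C{\left(5 \cdot 3 \right)} = \left(-3 - 27\right) \left(\frac{1}{8} + 5 \cdot 3\right) = - 30 \left(\frac{1}{8} + 15\right) = \left(-30\right) \frac{121}{8} = - \frac{1815}{4}$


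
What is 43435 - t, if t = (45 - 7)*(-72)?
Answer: 46171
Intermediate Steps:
t = -2736 (t = 38*(-72) = -2736)
43435 - t = 43435 - 1*(-2736) = 43435 + 2736 = 46171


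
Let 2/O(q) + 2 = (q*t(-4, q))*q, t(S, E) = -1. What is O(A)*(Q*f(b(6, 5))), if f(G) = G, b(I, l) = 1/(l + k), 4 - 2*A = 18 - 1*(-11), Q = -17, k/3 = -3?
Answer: -34/633 ≈ -0.053712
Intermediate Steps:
k = -9 (k = 3*(-3) = -9)
A = -25/2 (A = 2 - (18 - 1*(-11))/2 = 2 - (18 + 11)/2 = 2 - ½*29 = 2 - 29/2 = -25/2 ≈ -12.500)
b(I, l) = 1/(-9 + l) (b(I, l) = 1/(l - 9) = 1/(-9 + l))
O(q) = 2/(-2 - q²) (O(q) = 2/(-2 + (q*(-1))*q) = 2/(-2 + (-q)*q) = 2/(-2 - q²))
O(A)*(Q*f(b(6, 5))) = (2/(-2 - (-25/2)²))*(-17/(-9 + 5)) = (2/(-2 - 1*625/4))*(-17/(-4)) = (2/(-2 - 625/4))*(-17*(-¼)) = (2/(-633/4))*(17/4) = (2*(-4/633))*(17/4) = -8/633*17/4 = -34/633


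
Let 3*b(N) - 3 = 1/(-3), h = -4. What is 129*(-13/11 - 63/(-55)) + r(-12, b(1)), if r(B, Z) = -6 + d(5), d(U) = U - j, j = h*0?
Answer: -313/55 ≈ -5.6909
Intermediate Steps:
b(N) = 8/9 (b(N) = 1 + (⅓)/(-3) = 1 + (⅓)*(-⅓) = 1 - ⅑ = 8/9)
j = 0 (j = -4*0 = 0)
d(U) = U (d(U) = U - 1*0 = U + 0 = U)
r(B, Z) = -1 (r(B, Z) = -6 + 5 = -1)
129*(-13/11 - 63/(-55)) + r(-12, b(1)) = 129*(-13/11 - 63/(-55)) - 1 = 129*(-13*1/11 - 63*(-1/55)) - 1 = 129*(-13/11 + 63/55) - 1 = 129*(-2/55) - 1 = -258/55 - 1 = -313/55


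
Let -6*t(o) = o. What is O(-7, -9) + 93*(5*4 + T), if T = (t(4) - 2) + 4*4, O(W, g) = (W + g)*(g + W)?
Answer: 3356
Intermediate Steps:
t(o) = -o/6
O(W, g) = (W + g)² (O(W, g) = (W + g)*(W + g) = (W + g)²)
T = 40/3 (T = (-⅙*4 - 2) + 4*4 = (-⅔ - 2) + 16 = -8/3 + 16 = 40/3 ≈ 13.333)
O(-7, -9) + 93*(5*4 + T) = (-7 - 9)² + 93*(5*4 + 40/3) = (-16)² + 93*(20 + 40/3) = 256 + 93*(100/3) = 256 + 3100 = 3356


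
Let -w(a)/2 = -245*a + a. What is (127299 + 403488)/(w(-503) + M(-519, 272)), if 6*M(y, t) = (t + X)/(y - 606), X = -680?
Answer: -20590875/9522308 ≈ -2.1624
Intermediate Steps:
M(y, t) = (-680 + t)/(6*(-606 + y)) (M(y, t) = ((t - 680)/(y - 606))/6 = ((-680 + t)/(-606 + y))/6 = (-680 + t)/(6*(-606 + y)))
w(a) = 488*a (w(a) = -2*(-245*a + a) = -(-488)*a = 488*a)
(127299 + 403488)/(w(-503) + M(-519, 272)) = (127299 + 403488)/(488*(-503) + (-680 + 272)/(6*(-606 - 519))) = 530787/(-245464 + (⅙)*(-408)/(-1125)) = 530787/(-245464 + (⅙)*(-1/1125)*(-408)) = 530787/(-245464 + 68/1125) = 530787/(-276146932/1125) = 530787*(-1125/276146932) = -20590875/9522308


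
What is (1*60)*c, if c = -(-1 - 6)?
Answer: 420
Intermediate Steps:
c = 7 (c = -1*(-7) = 7)
(1*60)*c = (1*60)*7 = 60*7 = 420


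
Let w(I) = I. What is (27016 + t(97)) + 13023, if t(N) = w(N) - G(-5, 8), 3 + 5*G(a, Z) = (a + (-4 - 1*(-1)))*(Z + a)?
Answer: 200707/5 ≈ 40141.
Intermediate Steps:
G(a, Z) = -⅗ + (-3 + a)*(Z + a)/5 (G(a, Z) = -⅗ + ((a + (-4 - 1*(-1)))*(Z + a))/5 = -⅗ + ((a + (-4 + 1))*(Z + a))/5 = -⅗ + ((a - 3)*(Z + a))/5 = -⅗ + ((-3 + a)*(Z + a))/5 = -⅗ + (-3 + a)*(Z + a)/5)
t(N) = 27/5 + N (t(N) = N - (-⅗ - ⅗*8 - ⅗*(-5) + (⅕)*(-5)² + (⅕)*8*(-5)) = N - (-⅗ - 24/5 + 3 + (⅕)*25 - 8) = N - (-⅗ - 24/5 + 3 + 5 - 8) = N - 1*(-27/5) = N + 27/5 = 27/5 + N)
(27016 + t(97)) + 13023 = (27016 + (27/5 + 97)) + 13023 = (27016 + 512/5) + 13023 = 135592/5 + 13023 = 200707/5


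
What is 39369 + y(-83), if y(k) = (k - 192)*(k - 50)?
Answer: 75944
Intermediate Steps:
y(k) = (-192 + k)*(-50 + k)
39369 + y(-83) = 39369 + (9600 + (-83)² - 242*(-83)) = 39369 + (9600 + 6889 + 20086) = 39369 + 36575 = 75944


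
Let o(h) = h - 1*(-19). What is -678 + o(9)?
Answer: -650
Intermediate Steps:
o(h) = 19 + h (o(h) = h + 19 = 19 + h)
-678 + o(9) = -678 + (19 + 9) = -678 + 28 = -650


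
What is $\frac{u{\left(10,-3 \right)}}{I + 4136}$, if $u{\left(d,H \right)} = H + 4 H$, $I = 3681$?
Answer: $- \frac{15}{7817} \approx -0.0019189$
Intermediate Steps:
$u{\left(d,H \right)} = 5 H$
$\frac{u{\left(10,-3 \right)}}{I + 4136} = \frac{5 \left(-3\right)}{3681 + 4136} = \frac{1}{7817} \left(-15\right) = - \frac{15}{7817}$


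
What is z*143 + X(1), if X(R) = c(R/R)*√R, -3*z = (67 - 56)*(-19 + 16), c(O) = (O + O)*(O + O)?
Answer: 1577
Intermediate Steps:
c(O) = 4*O² (c(O) = (2*O)*(2*O) = 4*O²)
z = 11 (z = -(67 - 56)*(-19 + 16)/3 = -11*(-3)/3 = -⅓*(-33) = 11)
X(R) = 4*√R (X(R) = (4*(R/R)²)*√R = (4*1²)*√R = (4*1)*√R = 4*√R)
z*143 + X(1) = 11*143 + 4*√1 = 1573 + 4*1 = 1573 + 4 = 1577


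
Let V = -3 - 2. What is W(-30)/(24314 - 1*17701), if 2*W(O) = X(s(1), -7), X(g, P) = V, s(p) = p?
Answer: -5/13226 ≈ -0.00037804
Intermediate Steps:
V = -5
X(g, P) = -5
W(O) = -5/2 (W(O) = (½)*(-5) = -5/2)
W(-30)/(24314 - 1*17701) = -5/(2*(24314 - 1*17701)) = -5/(2*(24314 - 17701)) = -5/2/6613 = -5/2*1/6613 = -5/13226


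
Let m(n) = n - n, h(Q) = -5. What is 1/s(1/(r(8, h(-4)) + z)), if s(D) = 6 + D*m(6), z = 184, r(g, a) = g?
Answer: ⅙ ≈ 0.16667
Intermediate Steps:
m(n) = 0
s(D) = 6 (s(D) = 6 + D*0 = 6 + 0 = 6)
1/s(1/(r(8, h(-4)) + z)) = 1/6 = ⅙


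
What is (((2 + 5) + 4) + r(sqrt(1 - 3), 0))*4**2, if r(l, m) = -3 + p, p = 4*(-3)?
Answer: -64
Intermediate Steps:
p = -12
r(l, m) = -15 (r(l, m) = -3 - 12 = -15)
(((2 + 5) + 4) + r(sqrt(1 - 3), 0))*4**2 = (((2 + 5) + 4) - 15)*4**2 = ((7 + 4) - 15)*16 = (11 - 15)*16 = -4*16 = -64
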